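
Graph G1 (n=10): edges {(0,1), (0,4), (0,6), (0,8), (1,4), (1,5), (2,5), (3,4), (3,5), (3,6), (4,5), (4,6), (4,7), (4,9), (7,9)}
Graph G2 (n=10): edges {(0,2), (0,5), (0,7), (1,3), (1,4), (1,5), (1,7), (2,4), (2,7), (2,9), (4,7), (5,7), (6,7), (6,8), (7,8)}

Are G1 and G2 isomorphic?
Yes, isomorphic

The graphs are isomorphic.
One valid mapping φ: V(G1) → V(G2): 0→1, 1→4, 2→9, 3→0, 4→7, 5→2, 6→5, 7→6, 8→3, 9→8

Verify φ preserves adjacency — for each edge of G1, its image is an edge of G2:
  (0,1) → (φ(0),φ(1)) = (1,4) ∈ E(G2) ✓
  (0,4) → (φ(0),φ(4)) = (1,7) ∈ E(G2) ✓
  (0,6) → (φ(0),φ(6)) = (1,5) ∈ E(G2) ✓
  (0,8) → (φ(0),φ(8)) = (1,3) ∈ E(G2) ✓
  (1,4) → (φ(1),φ(4)) = (4,7) ∈ E(G2) ✓
  (1,5) → (φ(1),φ(5)) = (2,4) ∈ E(G2) ✓
  (2,5) → (φ(2),φ(5)) = (2,9) ∈ E(G2) ✓
  (3,4) → (φ(3),φ(4)) = (0,7) ∈ E(G2) ✓
  (3,5) → (φ(3),φ(5)) = (0,2) ∈ E(G2) ✓
  (3,6) → (φ(3),φ(6)) = (0,5) ∈ E(G2) ✓
  (4,5) → (φ(4),φ(5)) = (2,7) ∈ E(G2) ✓
  (4,6) → (φ(4),φ(6)) = (5,7) ∈ E(G2) ✓
  (4,7) → (φ(4),φ(7)) = (6,7) ∈ E(G2) ✓
  (4,9) → (φ(4),φ(9)) = (7,8) ∈ E(G2) ✓
  (7,9) → (φ(7),φ(9)) = (6,8) ∈ E(G2) ✓
All 15 edges of G1 map to edges of G2, and |E(G1)| = |E(G2)| = 15, so φ is a bijection on edges as well as vertices. Hence G1 ≅ G2.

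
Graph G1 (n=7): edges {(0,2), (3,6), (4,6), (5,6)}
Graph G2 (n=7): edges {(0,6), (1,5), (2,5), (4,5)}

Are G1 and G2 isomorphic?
Yes, isomorphic

The graphs are isomorphic.
One valid mapping φ: V(G1) → V(G2): 0→0, 1→3, 2→6, 3→2, 4→4, 5→1, 6→5

Verify φ preserves adjacency — for each edge of G1, its image is an edge of G2:
  (0,2) → (φ(0),φ(2)) = (0,6) ∈ E(G2) ✓
  (3,6) → (φ(3),φ(6)) = (2,5) ∈ E(G2) ✓
  (4,6) → (φ(4),φ(6)) = (4,5) ∈ E(G2) ✓
  (5,6) → (φ(5),φ(6)) = (1,5) ∈ E(G2) ✓
All 4 edges of G1 map to edges of G2, and |E(G1)| = |E(G2)| = 4, so φ is a bijection on edges as well as vertices. Hence G1 ≅ G2.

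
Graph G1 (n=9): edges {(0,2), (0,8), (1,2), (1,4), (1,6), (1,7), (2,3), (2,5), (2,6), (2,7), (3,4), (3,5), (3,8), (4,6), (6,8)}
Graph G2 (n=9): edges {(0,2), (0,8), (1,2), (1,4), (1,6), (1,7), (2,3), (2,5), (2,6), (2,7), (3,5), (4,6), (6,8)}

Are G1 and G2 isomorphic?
No, not isomorphic

The graphs are NOT isomorphic.

Counting edges: G1 has 15 edge(s); G2 has 13 edge(s).
Edge count is an isomorphism invariant (a bijection on vertices induces a bijection on edges), so differing edge counts rule out isomorphism.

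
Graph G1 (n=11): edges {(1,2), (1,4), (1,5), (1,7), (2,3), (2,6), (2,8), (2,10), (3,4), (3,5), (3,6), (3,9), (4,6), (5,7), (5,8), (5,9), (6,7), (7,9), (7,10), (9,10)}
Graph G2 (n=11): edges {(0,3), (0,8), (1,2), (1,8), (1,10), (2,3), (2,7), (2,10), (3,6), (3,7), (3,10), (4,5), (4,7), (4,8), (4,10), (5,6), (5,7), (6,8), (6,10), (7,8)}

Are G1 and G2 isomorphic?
Yes, isomorphic

The graphs are isomorphic.
One valid mapping φ: V(G1) → V(G2): 0→9, 1→6, 2→8, 3→7, 4→5, 5→3, 6→4, 7→10, 8→0, 9→2, 10→1

Verify φ preserves adjacency — for each edge of G1, its image is an edge of G2:
  (1,2) → (φ(1),φ(2)) = (6,8) ∈ E(G2) ✓
  (1,4) → (φ(1),φ(4)) = (5,6) ∈ E(G2) ✓
  (1,5) → (φ(1),φ(5)) = (3,6) ∈ E(G2) ✓
  (1,7) → (φ(1),φ(7)) = (6,10) ∈ E(G2) ✓
  (2,3) → (φ(2),φ(3)) = (7,8) ∈ E(G2) ✓
  (2,6) → (φ(2),φ(6)) = (4,8) ∈ E(G2) ✓
  (2,8) → (φ(2),φ(8)) = (0,8) ∈ E(G2) ✓
  (2,10) → (φ(2),φ(10)) = (1,8) ∈ E(G2) ✓
  (3,4) → (φ(3),φ(4)) = (5,7) ∈ E(G2) ✓
  (3,5) → (φ(3),φ(5)) = (3,7) ∈ E(G2) ✓
  (3,6) → (φ(3),φ(6)) = (4,7) ∈ E(G2) ✓
  (3,9) → (φ(3),φ(9)) = (2,7) ∈ E(G2) ✓
  (4,6) → (φ(4),φ(6)) = (4,5) ∈ E(G2) ✓
  (5,7) → (φ(5),φ(7)) = (3,10) ∈ E(G2) ✓
  (5,8) → (φ(5),φ(8)) = (0,3) ∈ E(G2) ✓
  (5,9) → (φ(5),φ(9)) = (2,3) ∈ E(G2) ✓
  (6,7) → (φ(6),φ(7)) = (4,10) ∈ E(G2) ✓
  (7,9) → (φ(7),φ(9)) = (2,10) ∈ E(G2) ✓
  (7,10) → (φ(7),φ(10)) = (1,10) ∈ E(G2) ✓
  (9,10) → (φ(9),φ(10)) = (1,2) ∈ E(G2) ✓
All 20 edges of G1 map to edges of G2, and |E(G1)| = |E(G2)| = 20, so φ is a bijection on edges as well as vertices. Hence G1 ≅ G2.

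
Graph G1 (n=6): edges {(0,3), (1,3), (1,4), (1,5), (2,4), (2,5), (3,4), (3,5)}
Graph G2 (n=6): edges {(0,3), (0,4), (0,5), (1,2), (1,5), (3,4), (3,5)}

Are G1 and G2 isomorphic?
No, not isomorphic

The graphs are NOT isomorphic.

Degrees in G1: deg(0)=1, deg(1)=3, deg(2)=2, deg(3)=4, deg(4)=3, deg(5)=3.
Sorted degree sequence of G1: [4, 3, 3, 3, 2, 1].
Degrees in G2: deg(0)=3, deg(1)=2, deg(2)=1, deg(3)=3, deg(4)=2, deg(5)=3.
Sorted degree sequence of G2: [3, 3, 3, 2, 2, 1].
The (sorted) degree sequence is an isomorphism invariant, so since G1 and G2 have different degree sequences they cannot be isomorphic.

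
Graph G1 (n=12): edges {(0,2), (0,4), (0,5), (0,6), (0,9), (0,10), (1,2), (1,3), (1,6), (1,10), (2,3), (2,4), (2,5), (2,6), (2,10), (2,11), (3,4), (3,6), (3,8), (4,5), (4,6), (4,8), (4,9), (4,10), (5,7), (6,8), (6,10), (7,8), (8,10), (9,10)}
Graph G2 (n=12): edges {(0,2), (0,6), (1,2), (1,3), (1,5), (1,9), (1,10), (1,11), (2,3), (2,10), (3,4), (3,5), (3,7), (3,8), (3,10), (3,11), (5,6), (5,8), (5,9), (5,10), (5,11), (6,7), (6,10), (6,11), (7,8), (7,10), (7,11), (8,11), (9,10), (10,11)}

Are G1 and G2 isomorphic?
Yes, isomorphic

The graphs are isomorphic.
One valid mapping φ: V(G1) → V(G2): 0→1, 1→8, 2→3, 3→7, 4→10, 5→2, 6→11, 7→0, 8→6, 9→9, 10→5, 11→4

Verify φ preserves adjacency — for each edge of G1, its image is an edge of G2:
  (0,2) → (φ(0),φ(2)) = (1,3) ∈ E(G2) ✓
  (0,4) → (φ(0),φ(4)) = (1,10) ∈ E(G2) ✓
  (0,5) → (φ(0),φ(5)) = (1,2) ∈ E(G2) ✓
  (0,6) → (φ(0),φ(6)) = (1,11) ∈ E(G2) ✓
  (0,9) → (φ(0),φ(9)) = (1,9) ∈ E(G2) ✓
  (0,10) → (φ(0),φ(10)) = (1,5) ∈ E(G2) ✓
  (1,2) → (φ(1),φ(2)) = (3,8) ∈ E(G2) ✓
  (1,3) → (φ(1),φ(3)) = (7,8) ∈ E(G2) ✓
  (1,6) → (φ(1),φ(6)) = (8,11) ∈ E(G2) ✓
  (1,10) → (φ(1),φ(10)) = (5,8) ∈ E(G2) ✓
  (2,3) → (φ(2),φ(3)) = (3,7) ∈ E(G2) ✓
  (2,4) → (φ(2),φ(4)) = (3,10) ∈ E(G2) ✓
  (2,5) → (φ(2),φ(5)) = (2,3) ∈ E(G2) ✓
  (2,6) → (φ(2),φ(6)) = (3,11) ∈ E(G2) ✓
  (2,10) → (φ(2),φ(10)) = (3,5) ∈ E(G2) ✓
  (2,11) → (φ(2),φ(11)) = (3,4) ∈ E(G2) ✓
  (3,4) → (φ(3),φ(4)) = (7,10) ∈ E(G2) ✓
  (3,6) → (φ(3),φ(6)) = (7,11) ∈ E(G2) ✓
  (3,8) → (φ(3),φ(8)) = (6,7) ∈ E(G2) ✓
  (4,5) → (φ(4),φ(5)) = (2,10) ∈ E(G2) ✓
  (4,6) → (φ(4),φ(6)) = (10,11) ∈ E(G2) ✓
  (4,8) → (φ(4),φ(8)) = (6,10) ∈ E(G2) ✓
  (4,9) → (φ(4),φ(9)) = (9,10) ∈ E(G2) ✓
  (4,10) → (φ(4),φ(10)) = (5,10) ∈ E(G2) ✓
  (5,7) → (φ(5),φ(7)) = (0,2) ∈ E(G2) ✓
  (6,8) → (φ(6),φ(8)) = (6,11) ∈ E(G2) ✓
  (6,10) → (φ(6),φ(10)) = (5,11) ∈ E(G2) ✓
  (7,8) → (φ(7),φ(8)) = (0,6) ∈ E(G2) ✓
  (8,10) → (φ(8),φ(10)) = (5,6) ∈ E(G2) ✓
  (9,10) → (φ(9),φ(10)) = (5,9) ∈ E(G2) ✓
All 30 edges of G1 map to edges of G2, and |E(G1)| = |E(G2)| = 30, so φ is a bijection on edges as well as vertices. Hence G1 ≅ G2.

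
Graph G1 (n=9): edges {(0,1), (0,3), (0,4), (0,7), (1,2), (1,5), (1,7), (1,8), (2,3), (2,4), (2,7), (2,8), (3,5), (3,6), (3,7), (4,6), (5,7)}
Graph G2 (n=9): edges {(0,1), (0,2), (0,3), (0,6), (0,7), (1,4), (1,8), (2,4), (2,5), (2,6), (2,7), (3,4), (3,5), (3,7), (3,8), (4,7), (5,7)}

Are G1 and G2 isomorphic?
Yes, isomorphic

The graphs are isomorphic.
One valid mapping φ: V(G1) → V(G2): 0→4, 1→2, 2→0, 3→3, 4→1, 5→5, 6→8, 7→7, 8→6

Verify φ preserves adjacency — for each edge of G1, its image is an edge of G2:
  (0,1) → (φ(0),φ(1)) = (2,4) ∈ E(G2) ✓
  (0,3) → (φ(0),φ(3)) = (3,4) ∈ E(G2) ✓
  (0,4) → (φ(0),φ(4)) = (1,4) ∈ E(G2) ✓
  (0,7) → (φ(0),φ(7)) = (4,7) ∈ E(G2) ✓
  (1,2) → (φ(1),φ(2)) = (0,2) ∈ E(G2) ✓
  (1,5) → (φ(1),φ(5)) = (2,5) ∈ E(G2) ✓
  (1,7) → (φ(1),φ(7)) = (2,7) ∈ E(G2) ✓
  (1,8) → (φ(1),φ(8)) = (2,6) ∈ E(G2) ✓
  (2,3) → (φ(2),φ(3)) = (0,3) ∈ E(G2) ✓
  (2,4) → (φ(2),φ(4)) = (0,1) ∈ E(G2) ✓
  (2,7) → (φ(2),φ(7)) = (0,7) ∈ E(G2) ✓
  (2,8) → (φ(2),φ(8)) = (0,6) ∈ E(G2) ✓
  (3,5) → (φ(3),φ(5)) = (3,5) ∈ E(G2) ✓
  (3,6) → (φ(3),φ(6)) = (3,8) ∈ E(G2) ✓
  (3,7) → (φ(3),φ(7)) = (3,7) ∈ E(G2) ✓
  (4,6) → (φ(4),φ(6)) = (1,8) ∈ E(G2) ✓
  (5,7) → (φ(5),φ(7)) = (5,7) ∈ E(G2) ✓
All 17 edges of G1 map to edges of G2, and |E(G1)| = |E(G2)| = 17, so φ is a bijection on edges as well as vertices. Hence G1 ≅ G2.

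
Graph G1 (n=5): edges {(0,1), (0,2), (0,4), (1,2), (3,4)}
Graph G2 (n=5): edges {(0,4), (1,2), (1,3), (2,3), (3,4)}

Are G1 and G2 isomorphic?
Yes, isomorphic

The graphs are isomorphic.
One valid mapping φ: V(G1) → V(G2): 0→3, 1→2, 2→1, 3→0, 4→4

Verify φ preserves adjacency — for each edge of G1, its image is an edge of G2:
  (0,1) → (φ(0),φ(1)) = (2,3) ∈ E(G2) ✓
  (0,2) → (φ(0),φ(2)) = (1,3) ∈ E(G2) ✓
  (0,4) → (φ(0),φ(4)) = (3,4) ∈ E(G2) ✓
  (1,2) → (φ(1),φ(2)) = (1,2) ∈ E(G2) ✓
  (3,4) → (φ(3),φ(4)) = (0,4) ∈ E(G2) ✓
All 5 edges of G1 map to edges of G2, and |E(G1)| = |E(G2)| = 5, so φ is a bijection on edges as well as vertices. Hence G1 ≅ G2.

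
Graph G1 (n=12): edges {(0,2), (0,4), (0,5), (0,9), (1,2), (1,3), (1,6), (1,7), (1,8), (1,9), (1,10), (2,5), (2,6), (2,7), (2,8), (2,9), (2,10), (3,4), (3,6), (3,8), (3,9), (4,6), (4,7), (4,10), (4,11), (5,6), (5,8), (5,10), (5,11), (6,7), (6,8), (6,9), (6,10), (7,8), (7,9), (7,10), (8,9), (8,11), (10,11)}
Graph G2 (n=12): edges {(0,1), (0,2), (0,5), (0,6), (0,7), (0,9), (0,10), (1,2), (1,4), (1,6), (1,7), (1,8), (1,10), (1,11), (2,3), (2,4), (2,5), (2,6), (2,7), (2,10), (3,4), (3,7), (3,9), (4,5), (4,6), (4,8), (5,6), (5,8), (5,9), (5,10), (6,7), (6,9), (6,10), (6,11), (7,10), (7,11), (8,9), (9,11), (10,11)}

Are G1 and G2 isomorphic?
Yes, isomorphic

The graphs are isomorphic.
One valid mapping φ: V(G1) → V(G2): 0→3, 1→10, 2→2, 3→11, 4→9, 5→4, 6→6, 7→0, 8→1, 9→7, 10→5, 11→8

Verify φ preserves adjacency — for each edge of G1, its image is an edge of G2:
  (0,2) → (φ(0),φ(2)) = (2,3) ∈ E(G2) ✓
  (0,4) → (φ(0),φ(4)) = (3,9) ∈ E(G2) ✓
  (0,5) → (φ(0),φ(5)) = (3,4) ∈ E(G2) ✓
  (0,9) → (φ(0),φ(9)) = (3,7) ∈ E(G2) ✓
  (1,2) → (φ(1),φ(2)) = (2,10) ∈ E(G2) ✓
  (1,3) → (φ(1),φ(3)) = (10,11) ∈ E(G2) ✓
  (1,6) → (φ(1),φ(6)) = (6,10) ∈ E(G2) ✓
  (1,7) → (φ(1),φ(7)) = (0,10) ∈ E(G2) ✓
  (1,8) → (φ(1),φ(8)) = (1,10) ∈ E(G2) ✓
  (1,9) → (φ(1),φ(9)) = (7,10) ∈ E(G2) ✓
  (1,10) → (φ(1),φ(10)) = (5,10) ∈ E(G2) ✓
  (2,5) → (φ(2),φ(5)) = (2,4) ∈ E(G2) ✓
  (2,6) → (φ(2),φ(6)) = (2,6) ∈ E(G2) ✓
  (2,7) → (φ(2),φ(7)) = (0,2) ∈ E(G2) ✓
  (2,8) → (φ(2),φ(8)) = (1,2) ∈ E(G2) ✓
  (2,9) → (φ(2),φ(9)) = (2,7) ∈ E(G2) ✓
  (2,10) → (φ(2),φ(10)) = (2,5) ∈ E(G2) ✓
  (3,4) → (φ(3),φ(4)) = (9,11) ∈ E(G2) ✓
  (3,6) → (φ(3),φ(6)) = (6,11) ∈ E(G2) ✓
  (3,8) → (φ(3),φ(8)) = (1,11) ∈ E(G2) ✓
  (3,9) → (φ(3),φ(9)) = (7,11) ∈ E(G2) ✓
  (4,6) → (φ(4),φ(6)) = (6,9) ∈ E(G2) ✓
  (4,7) → (φ(4),φ(7)) = (0,9) ∈ E(G2) ✓
  (4,10) → (φ(4),φ(10)) = (5,9) ∈ E(G2) ✓
  (4,11) → (φ(4),φ(11)) = (8,9) ∈ E(G2) ✓
  (5,6) → (φ(5),φ(6)) = (4,6) ∈ E(G2) ✓
  (5,8) → (φ(5),φ(8)) = (1,4) ∈ E(G2) ✓
  (5,10) → (φ(5),φ(10)) = (4,5) ∈ E(G2) ✓
  (5,11) → (φ(5),φ(11)) = (4,8) ∈ E(G2) ✓
  (6,7) → (φ(6),φ(7)) = (0,6) ∈ E(G2) ✓
  (6,8) → (φ(6),φ(8)) = (1,6) ∈ E(G2) ✓
  (6,9) → (φ(6),φ(9)) = (6,7) ∈ E(G2) ✓
  (6,10) → (φ(6),φ(10)) = (5,6) ∈ E(G2) ✓
  (7,8) → (φ(7),φ(8)) = (0,1) ∈ E(G2) ✓
  (7,9) → (φ(7),φ(9)) = (0,7) ∈ E(G2) ✓
  (7,10) → (φ(7),φ(10)) = (0,5) ∈ E(G2) ✓
  (8,9) → (φ(8),φ(9)) = (1,7) ∈ E(G2) ✓
  (8,11) → (φ(8),φ(11)) = (1,8) ∈ E(G2) ✓
  (10,11) → (φ(10),φ(11)) = (5,8) ∈ E(G2) ✓
All 39 edges of G1 map to edges of G2, and |E(G1)| = |E(G2)| = 39, so φ is a bijection on edges as well as vertices. Hence G1 ≅ G2.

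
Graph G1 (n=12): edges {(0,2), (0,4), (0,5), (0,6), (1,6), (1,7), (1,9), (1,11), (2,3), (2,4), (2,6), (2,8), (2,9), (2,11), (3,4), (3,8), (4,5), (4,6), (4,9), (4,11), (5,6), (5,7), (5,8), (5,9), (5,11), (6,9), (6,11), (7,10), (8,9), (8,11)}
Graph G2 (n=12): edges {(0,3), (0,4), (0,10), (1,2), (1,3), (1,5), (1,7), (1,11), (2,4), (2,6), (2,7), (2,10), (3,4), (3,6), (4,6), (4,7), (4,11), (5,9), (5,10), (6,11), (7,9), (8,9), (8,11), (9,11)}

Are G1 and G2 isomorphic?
No, not isomorphic

The graphs are NOT isomorphic.

Degrees in G1: deg(0)=4, deg(1)=4, deg(2)=7, deg(3)=3, deg(4)=7, deg(5)=7, deg(6)=7, deg(7)=3, deg(8)=5, deg(9)=6, deg(10)=1, deg(11)=6.
Sorted degree sequence of G1: [7, 7, 7, 7, 6, 6, 5, 4, 4, 3, 3, 1].
Degrees in G2: deg(0)=3, deg(1)=5, deg(2)=5, deg(3)=4, deg(4)=6, deg(5)=3, deg(6)=4, deg(7)=4, deg(8)=2, deg(9)=4, deg(10)=3, deg(11)=5.
Sorted degree sequence of G2: [6, 5, 5, 5, 4, 4, 4, 4, 3, 3, 3, 2].
The (sorted) degree sequence is an isomorphism invariant, so since G1 and G2 have different degree sequences they cannot be isomorphic.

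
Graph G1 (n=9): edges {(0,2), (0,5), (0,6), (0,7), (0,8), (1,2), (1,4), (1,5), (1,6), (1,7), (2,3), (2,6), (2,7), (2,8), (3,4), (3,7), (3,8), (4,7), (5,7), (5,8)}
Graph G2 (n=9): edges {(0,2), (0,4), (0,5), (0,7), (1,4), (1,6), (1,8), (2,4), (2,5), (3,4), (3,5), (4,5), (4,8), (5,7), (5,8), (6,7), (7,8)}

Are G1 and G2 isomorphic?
No, not isomorphic

The graphs are NOT isomorphic.

Degrees in G1: deg(0)=5, deg(1)=5, deg(2)=6, deg(3)=4, deg(4)=3, deg(5)=4, deg(6)=3, deg(7)=6, deg(8)=4.
Sorted degree sequence of G1: [6, 6, 5, 5, 4, 4, 4, 3, 3].
Degrees in G2: deg(0)=4, deg(1)=3, deg(2)=3, deg(3)=2, deg(4)=6, deg(5)=6, deg(6)=2, deg(7)=4, deg(8)=4.
Sorted degree sequence of G2: [6, 6, 4, 4, 4, 3, 3, 2, 2].
The (sorted) degree sequence is an isomorphism invariant, so since G1 and G2 have different degree sequences they cannot be isomorphic.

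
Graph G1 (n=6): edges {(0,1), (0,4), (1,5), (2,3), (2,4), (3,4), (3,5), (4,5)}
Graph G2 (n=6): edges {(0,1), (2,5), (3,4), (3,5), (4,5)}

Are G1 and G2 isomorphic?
No, not isomorphic

The graphs are NOT isomorphic.

Counting triangles (3-cliques): G1 has 2, G2 has 1.
Triangle count is an isomorphism invariant, so differing triangle counts rule out isomorphism.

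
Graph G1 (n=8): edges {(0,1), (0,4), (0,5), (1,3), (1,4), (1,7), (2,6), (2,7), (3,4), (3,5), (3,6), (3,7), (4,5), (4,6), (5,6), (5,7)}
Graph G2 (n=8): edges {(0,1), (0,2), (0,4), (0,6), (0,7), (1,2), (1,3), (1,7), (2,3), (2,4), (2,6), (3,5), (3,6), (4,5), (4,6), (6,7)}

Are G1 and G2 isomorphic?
Yes, isomorphic

The graphs are isomorphic.
One valid mapping φ: V(G1) → V(G2): 0→7, 1→1, 2→5, 3→2, 4→0, 5→6, 6→4, 7→3

Verify φ preserves adjacency — for each edge of G1, its image is an edge of G2:
  (0,1) → (φ(0),φ(1)) = (1,7) ∈ E(G2) ✓
  (0,4) → (φ(0),φ(4)) = (0,7) ∈ E(G2) ✓
  (0,5) → (φ(0),φ(5)) = (6,7) ∈ E(G2) ✓
  (1,3) → (φ(1),φ(3)) = (1,2) ∈ E(G2) ✓
  (1,4) → (φ(1),φ(4)) = (0,1) ∈ E(G2) ✓
  (1,7) → (φ(1),φ(7)) = (1,3) ∈ E(G2) ✓
  (2,6) → (φ(2),φ(6)) = (4,5) ∈ E(G2) ✓
  (2,7) → (φ(2),φ(7)) = (3,5) ∈ E(G2) ✓
  (3,4) → (φ(3),φ(4)) = (0,2) ∈ E(G2) ✓
  (3,5) → (φ(3),φ(5)) = (2,6) ∈ E(G2) ✓
  (3,6) → (φ(3),φ(6)) = (2,4) ∈ E(G2) ✓
  (3,7) → (φ(3),φ(7)) = (2,3) ∈ E(G2) ✓
  (4,5) → (φ(4),φ(5)) = (0,6) ∈ E(G2) ✓
  (4,6) → (φ(4),φ(6)) = (0,4) ∈ E(G2) ✓
  (5,6) → (φ(5),φ(6)) = (4,6) ∈ E(G2) ✓
  (5,7) → (φ(5),φ(7)) = (3,6) ∈ E(G2) ✓
All 16 edges of G1 map to edges of G2, and |E(G1)| = |E(G2)| = 16, so φ is a bijection on edges as well as vertices. Hence G1 ≅ G2.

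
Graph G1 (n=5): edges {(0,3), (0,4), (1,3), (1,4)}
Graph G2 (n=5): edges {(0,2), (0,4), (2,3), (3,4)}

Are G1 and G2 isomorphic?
Yes, isomorphic

The graphs are isomorphic.
One valid mapping φ: V(G1) → V(G2): 0→0, 1→3, 2→1, 3→4, 4→2

Verify φ preserves adjacency — for each edge of G1, its image is an edge of G2:
  (0,3) → (φ(0),φ(3)) = (0,4) ∈ E(G2) ✓
  (0,4) → (φ(0),φ(4)) = (0,2) ∈ E(G2) ✓
  (1,3) → (φ(1),φ(3)) = (3,4) ∈ E(G2) ✓
  (1,4) → (φ(1),φ(4)) = (2,3) ∈ E(G2) ✓
All 4 edges of G1 map to edges of G2, and |E(G1)| = |E(G2)| = 4, so φ is a bijection on edges as well as vertices. Hence G1 ≅ G2.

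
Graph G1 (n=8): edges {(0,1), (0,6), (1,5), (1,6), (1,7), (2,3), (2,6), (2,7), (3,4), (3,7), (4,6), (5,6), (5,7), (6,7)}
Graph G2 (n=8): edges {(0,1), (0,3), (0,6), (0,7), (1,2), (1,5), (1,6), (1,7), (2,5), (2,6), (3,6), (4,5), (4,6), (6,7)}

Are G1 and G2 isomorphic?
Yes, isomorphic

The graphs are isomorphic.
One valid mapping φ: V(G1) → V(G2): 0→3, 1→0, 2→2, 3→5, 4→4, 5→7, 6→6, 7→1

Verify φ preserves adjacency — for each edge of G1, its image is an edge of G2:
  (0,1) → (φ(0),φ(1)) = (0,3) ∈ E(G2) ✓
  (0,6) → (φ(0),φ(6)) = (3,6) ∈ E(G2) ✓
  (1,5) → (φ(1),φ(5)) = (0,7) ∈ E(G2) ✓
  (1,6) → (φ(1),φ(6)) = (0,6) ∈ E(G2) ✓
  (1,7) → (φ(1),φ(7)) = (0,1) ∈ E(G2) ✓
  (2,3) → (φ(2),φ(3)) = (2,5) ∈ E(G2) ✓
  (2,6) → (φ(2),φ(6)) = (2,6) ∈ E(G2) ✓
  (2,7) → (φ(2),φ(7)) = (1,2) ∈ E(G2) ✓
  (3,4) → (φ(3),φ(4)) = (4,5) ∈ E(G2) ✓
  (3,7) → (φ(3),φ(7)) = (1,5) ∈ E(G2) ✓
  (4,6) → (φ(4),φ(6)) = (4,6) ∈ E(G2) ✓
  (5,6) → (φ(5),φ(6)) = (6,7) ∈ E(G2) ✓
  (5,7) → (φ(5),φ(7)) = (1,7) ∈ E(G2) ✓
  (6,7) → (φ(6),φ(7)) = (1,6) ∈ E(G2) ✓
All 14 edges of G1 map to edges of G2, and |E(G1)| = |E(G2)| = 14, so φ is a bijection on edges as well as vertices. Hence G1 ≅ G2.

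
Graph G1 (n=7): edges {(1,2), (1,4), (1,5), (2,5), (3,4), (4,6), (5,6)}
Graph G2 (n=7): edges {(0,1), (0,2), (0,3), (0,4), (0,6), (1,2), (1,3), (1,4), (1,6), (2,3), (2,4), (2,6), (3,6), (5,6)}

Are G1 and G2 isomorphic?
No, not isomorphic

The graphs are NOT isomorphic.

Connected components of G1: 2 component(s) with vertex sets [[0], [1, 2, 3, 4, 5, 6]], sizes [1, 6].
Connected components of G2: 1 component(s) with vertex sets [[0, 1, 2, 3, 4, 5, 6]], sizes [7].
The number of connected components (and the multiset of component sizes) is an isomorphism invariant — an isomorphism maps each component of G1 bijectively onto a component of G2. Since G1 has 2 component(s) and G2 has 1, they cannot be isomorphic.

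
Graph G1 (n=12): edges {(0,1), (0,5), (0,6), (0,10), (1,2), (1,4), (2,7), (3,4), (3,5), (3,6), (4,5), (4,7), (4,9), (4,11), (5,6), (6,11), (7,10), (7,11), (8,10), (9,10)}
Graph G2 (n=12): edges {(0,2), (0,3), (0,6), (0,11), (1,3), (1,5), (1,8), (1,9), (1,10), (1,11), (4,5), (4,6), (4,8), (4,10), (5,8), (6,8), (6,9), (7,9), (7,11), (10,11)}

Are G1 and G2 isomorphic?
Yes, isomorphic

The graphs are isomorphic.
One valid mapping φ: V(G1) → V(G2): 0→6, 1→9, 2→7, 3→5, 4→1, 5→8, 6→4, 7→11, 8→2, 9→3, 10→0, 11→10

Verify φ preserves adjacency — for each edge of G1, its image is an edge of G2:
  (0,1) → (φ(0),φ(1)) = (6,9) ∈ E(G2) ✓
  (0,5) → (φ(0),φ(5)) = (6,8) ∈ E(G2) ✓
  (0,6) → (φ(0),φ(6)) = (4,6) ∈ E(G2) ✓
  (0,10) → (φ(0),φ(10)) = (0,6) ∈ E(G2) ✓
  (1,2) → (φ(1),φ(2)) = (7,9) ∈ E(G2) ✓
  (1,4) → (φ(1),φ(4)) = (1,9) ∈ E(G2) ✓
  (2,7) → (φ(2),φ(7)) = (7,11) ∈ E(G2) ✓
  (3,4) → (φ(3),φ(4)) = (1,5) ∈ E(G2) ✓
  (3,5) → (φ(3),φ(5)) = (5,8) ∈ E(G2) ✓
  (3,6) → (φ(3),φ(6)) = (4,5) ∈ E(G2) ✓
  (4,5) → (φ(4),φ(5)) = (1,8) ∈ E(G2) ✓
  (4,7) → (φ(4),φ(7)) = (1,11) ∈ E(G2) ✓
  (4,9) → (φ(4),φ(9)) = (1,3) ∈ E(G2) ✓
  (4,11) → (φ(4),φ(11)) = (1,10) ∈ E(G2) ✓
  (5,6) → (φ(5),φ(6)) = (4,8) ∈ E(G2) ✓
  (6,11) → (φ(6),φ(11)) = (4,10) ∈ E(G2) ✓
  (7,10) → (φ(7),φ(10)) = (0,11) ∈ E(G2) ✓
  (7,11) → (φ(7),φ(11)) = (10,11) ∈ E(G2) ✓
  (8,10) → (φ(8),φ(10)) = (0,2) ∈ E(G2) ✓
  (9,10) → (φ(9),φ(10)) = (0,3) ∈ E(G2) ✓
All 20 edges of G1 map to edges of G2, and |E(G1)| = |E(G2)| = 20, so φ is a bijection on edges as well as vertices. Hence G1 ≅ G2.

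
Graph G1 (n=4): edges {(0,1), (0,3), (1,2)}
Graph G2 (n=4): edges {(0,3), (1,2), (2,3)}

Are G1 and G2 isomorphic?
Yes, isomorphic

The graphs are isomorphic.
One valid mapping φ: V(G1) → V(G2): 0→3, 1→2, 2→1, 3→0

Verify φ preserves adjacency — for each edge of G1, its image is an edge of G2:
  (0,1) → (φ(0),φ(1)) = (2,3) ∈ E(G2) ✓
  (0,3) → (φ(0),φ(3)) = (0,3) ∈ E(G2) ✓
  (1,2) → (φ(1),φ(2)) = (1,2) ∈ E(G2) ✓
All 3 edges of G1 map to edges of G2, and |E(G1)| = |E(G2)| = 3, so φ is a bijection on edges as well as vertices. Hence G1 ≅ G2.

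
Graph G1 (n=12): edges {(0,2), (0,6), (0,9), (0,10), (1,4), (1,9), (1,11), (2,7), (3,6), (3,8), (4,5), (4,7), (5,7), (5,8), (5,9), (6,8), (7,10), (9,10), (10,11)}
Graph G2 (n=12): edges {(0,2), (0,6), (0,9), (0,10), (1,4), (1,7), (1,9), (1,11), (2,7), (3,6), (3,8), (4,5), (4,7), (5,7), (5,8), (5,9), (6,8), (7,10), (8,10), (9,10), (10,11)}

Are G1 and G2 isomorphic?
No, not isomorphic

The graphs are NOT isomorphic.

Counting edges: G1 has 19 edge(s); G2 has 21 edge(s).
Edge count is an isomorphism invariant (a bijection on vertices induces a bijection on edges), so differing edge counts rule out isomorphism.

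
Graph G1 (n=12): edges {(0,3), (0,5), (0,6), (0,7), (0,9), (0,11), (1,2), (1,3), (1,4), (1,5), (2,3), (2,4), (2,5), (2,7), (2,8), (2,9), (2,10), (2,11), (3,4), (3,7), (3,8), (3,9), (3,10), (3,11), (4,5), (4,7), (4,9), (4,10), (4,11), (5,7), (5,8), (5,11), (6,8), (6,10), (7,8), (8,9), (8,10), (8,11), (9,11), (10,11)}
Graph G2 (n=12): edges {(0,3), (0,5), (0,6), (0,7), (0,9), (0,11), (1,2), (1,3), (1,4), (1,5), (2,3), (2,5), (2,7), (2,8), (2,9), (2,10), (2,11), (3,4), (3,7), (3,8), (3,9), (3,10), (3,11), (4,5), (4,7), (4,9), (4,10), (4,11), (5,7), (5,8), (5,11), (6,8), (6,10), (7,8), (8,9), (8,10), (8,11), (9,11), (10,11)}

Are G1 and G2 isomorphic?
No, not isomorphic

The graphs are NOT isomorphic.

Counting edges: G1 has 40 edge(s); G2 has 39 edge(s).
Edge count is an isomorphism invariant (a bijection on vertices induces a bijection on edges), so differing edge counts rule out isomorphism.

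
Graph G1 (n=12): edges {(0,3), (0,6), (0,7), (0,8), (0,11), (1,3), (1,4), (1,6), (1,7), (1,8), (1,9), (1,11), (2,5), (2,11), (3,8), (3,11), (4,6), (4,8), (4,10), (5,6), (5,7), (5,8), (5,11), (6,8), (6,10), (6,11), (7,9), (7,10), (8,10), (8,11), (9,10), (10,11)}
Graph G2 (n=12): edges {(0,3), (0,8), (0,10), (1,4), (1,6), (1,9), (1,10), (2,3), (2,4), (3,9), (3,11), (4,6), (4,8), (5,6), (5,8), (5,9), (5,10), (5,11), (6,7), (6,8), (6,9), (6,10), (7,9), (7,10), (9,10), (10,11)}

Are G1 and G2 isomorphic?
No, not isomorphic

The graphs are NOT isomorphic.

Degrees in G1: deg(0)=5, deg(1)=7, deg(2)=2, deg(3)=4, deg(4)=4, deg(5)=5, deg(6)=7, deg(7)=5, deg(8)=8, deg(9)=3, deg(10)=6, deg(11)=8.
Sorted degree sequence of G1: [8, 8, 7, 7, 6, 5, 5, 5, 4, 4, 3, 2].
Degrees in G2: deg(0)=3, deg(1)=4, deg(2)=2, deg(3)=4, deg(4)=4, deg(5)=5, deg(6)=7, deg(7)=3, deg(8)=4, deg(9)=6, deg(10)=7, deg(11)=3.
Sorted degree sequence of G2: [7, 7, 6, 5, 4, 4, 4, 4, 3, 3, 3, 2].
The (sorted) degree sequence is an isomorphism invariant, so since G1 and G2 have different degree sequences they cannot be isomorphic.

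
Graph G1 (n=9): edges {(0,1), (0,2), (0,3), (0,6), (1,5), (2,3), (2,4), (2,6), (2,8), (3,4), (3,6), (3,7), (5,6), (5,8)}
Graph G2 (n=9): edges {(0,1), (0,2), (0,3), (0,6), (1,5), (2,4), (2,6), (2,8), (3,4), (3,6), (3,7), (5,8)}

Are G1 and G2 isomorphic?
No, not isomorphic

The graphs are NOT isomorphic.

Counting edges: G1 has 14 edge(s); G2 has 12 edge(s).
Edge count is an isomorphism invariant (a bijection on vertices induces a bijection on edges), so differing edge counts rule out isomorphism.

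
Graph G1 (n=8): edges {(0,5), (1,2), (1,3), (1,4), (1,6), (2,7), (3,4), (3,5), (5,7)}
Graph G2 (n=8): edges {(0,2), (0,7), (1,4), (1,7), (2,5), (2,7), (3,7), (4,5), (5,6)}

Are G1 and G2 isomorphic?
Yes, isomorphic

The graphs are isomorphic.
One valid mapping φ: V(G1) → V(G2): 0→6, 1→7, 2→1, 3→2, 4→0, 5→5, 6→3, 7→4

Verify φ preserves adjacency — for each edge of G1, its image is an edge of G2:
  (0,5) → (φ(0),φ(5)) = (5,6) ∈ E(G2) ✓
  (1,2) → (φ(1),φ(2)) = (1,7) ∈ E(G2) ✓
  (1,3) → (φ(1),φ(3)) = (2,7) ∈ E(G2) ✓
  (1,4) → (φ(1),φ(4)) = (0,7) ∈ E(G2) ✓
  (1,6) → (φ(1),φ(6)) = (3,7) ∈ E(G2) ✓
  (2,7) → (φ(2),φ(7)) = (1,4) ∈ E(G2) ✓
  (3,4) → (φ(3),φ(4)) = (0,2) ∈ E(G2) ✓
  (3,5) → (φ(3),φ(5)) = (2,5) ∈ E(G2) ✓
  (5,7) → (φ(5),φ(7)) = (4,5) ∈ E(G2) ✓
All 9 edges of G1 map to edges of G2, and |E(G1)| = |E(G2)| = 9, so φ is a bijection on edges as well as vertices. Hence G1 ≅ G2.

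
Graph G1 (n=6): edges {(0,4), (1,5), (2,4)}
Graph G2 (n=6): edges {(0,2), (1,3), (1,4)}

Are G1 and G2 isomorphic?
Yes, isomorphic

The graphs are isomorphic.
One valid mapping φ: V(G1) → V(G2): 0→4, 1→0, 2→3, 3→5, 4→1, 5→2

Verify φ preserves adjacency — for each edge of G1, its image is an edge of G2:
  (0,4) → (φ(0),φ(4)) = (1,4) ∈ E(G2) ✓
  (1,5) → (φ(1),φ(5)) = (0,2) ∈ E(G2) ✓
  (2,4) → (φ(2),φ(4)) = (1,3) ∈ E(G2) ✓
All 3 edges of G1 map to edges of G2, and |E(G1)| = |E(G2)| = 3, so φ is a bijection on edges as well as vertices. Hence G1 ≅ G2.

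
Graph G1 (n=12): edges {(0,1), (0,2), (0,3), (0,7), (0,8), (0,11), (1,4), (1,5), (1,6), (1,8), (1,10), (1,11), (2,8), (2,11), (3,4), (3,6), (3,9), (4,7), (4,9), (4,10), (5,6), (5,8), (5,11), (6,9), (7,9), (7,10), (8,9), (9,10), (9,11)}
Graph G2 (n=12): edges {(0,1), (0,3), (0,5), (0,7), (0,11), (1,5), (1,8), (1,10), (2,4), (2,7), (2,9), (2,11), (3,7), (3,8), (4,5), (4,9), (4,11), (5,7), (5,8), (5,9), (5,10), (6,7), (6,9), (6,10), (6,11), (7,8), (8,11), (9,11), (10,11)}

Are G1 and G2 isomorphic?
Yes, isomorphic

The graphs are isomorphic.
One valid mapping φ: V(G1) → V(G2): 0→7, 1→5, 2→3, 3→6, 4→9, 5→1, 6→10, 7→2, 8→8, 9→11, 10→4, 11→0

Verify φ preserves adjacency — for each edge of G1, its image is an edge of G2:
  (0,1) → (φ(0),φ(1)) = (5,7) ∈ E(G2) ✓
  (0,2) → (φ(0),φ(2)) = (3,7) ∈ E(G2) ✓
  (0,3) → (φ(0),φ(3)) = (6,7) ∈ E(G2) ✓
  (0,7) → (φ(0),φ(7)) = (2,7) ∈ E(G2) ✓
  (0,8) → (φ(0),φ(8)) = (7,8) ∈ E(G2) ✓
  (0,11) → (φ(0),φ(11)) = (0,7) ∈ E(G2) ✓
  (1,4) → (φ(1),φ(4)) = (5,9) ∈ E(G2) ✓
  (1,5) → (φ(1),φ(5)) = (1,5) ∈ E(G2) ✓
  (1,6) → (φ(1),φ(6)) = (5,10) ∈ E(G2) ✓
  (1,8) → (φ(1),φ(8)) = (5,8) ∈ E(G2) ✓
  (1,10) → (φ(1),φ(10)) = (4,5) ∈ E(G2) ✓
  (1,11) → (φ(1),φ(11)) = (0,5) ∈ E(G2) ✓
  (2,8) → (φ(2),φ(8)) = (3,8) ∈ E(G2) ✓
  (2,11) → (φ(2),φ(11)) = (0,3) ∈ E(G2) ✓
  (3,4) → (φ(3),φ(4)) = (6,9) ∈ E(G2) ✓
  (3,6) → (φ(3),φ(6)) = (6,10) ∈ E(G2) ✓
  (3,9) → (φ(3),φ(9)) = (6,11) ∈ E(G2) ✓
  (4,7) → (φ(4),φ(7)) = (2,9) ∈ E(G2) ✓
  (4,9) → (φ(4),φ(9)) = (9,11) ∈ E(G2) ✓
  (4,10) → (φ(4),φ(10)) = (4,9) ∈ E(G2) ✓
  (5,6) → (φ(5),φ(6)) = (1,10) ∈ E(G2) ✓
  (5,8) → (φ(5),φ(8)) = (1,8) ∈ E(G2) ✓
  (5,11) → (φ(5),φ(11)) = (0,1) ∈ E(G2) ✓
  (6,9) → (φ(6),φ(9)) = (10,11) ∈ E(G2) ✓
  (7,9) → (φ(7),φ(9)) = (2,11) ∈ E(G2) ✓
  (7,10) → (φ(7),φ(10)) = (2,4) ∈ E(G2) ✓
  (8,9) → (φ(8),φ(9)) = (8,11) ∈ E(G2) ✓
  (9,10) → (φ(9),φ(10)) = (4,11) ∈ E(G2) ✓
  (9,11) → (φ(9),φ(11)) = (0,11) ∈ E(G2) ✓
All 29 edges of G1 map to edges of G2, and |E(G1)| = |E(G2)| = 29, so φ is a bijection on edges as well as vertices. Hence G1 ≅ G2.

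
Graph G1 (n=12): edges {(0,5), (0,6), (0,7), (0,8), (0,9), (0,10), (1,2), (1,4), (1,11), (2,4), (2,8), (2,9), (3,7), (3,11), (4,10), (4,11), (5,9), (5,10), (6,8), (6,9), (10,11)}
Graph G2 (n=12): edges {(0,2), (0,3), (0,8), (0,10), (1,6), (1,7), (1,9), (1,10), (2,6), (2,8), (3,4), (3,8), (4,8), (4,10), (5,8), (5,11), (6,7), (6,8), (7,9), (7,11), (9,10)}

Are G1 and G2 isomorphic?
Yes, isomorphic

The graphs are isomorphic.
One valid mapping φ: V(G1) → V(G2): 0→8, 1→9, 2→10, 3→11, 4→1, 5→2, 6→3, 7→5, 8→4, 9→0, 10→6, 11→7

Verify φ preserves adjacency — for each edge of G1, its image is an edge of G2:
  (0,5) → (φ(0),φ(5)) = (2,8) ∈ E(G2) ✓
  (0,6) → (φ(0),φ(6)) = (3,8) ∈ E(G2) ✓
  (0,7) → (φ(0),φ(7)) = (5,8) ∈ E(G2) ✓
  (0,8) → (φ(0),φ(8)) = (4,8) ∈ E(G2) ✓
  (0,9) → (φ(0),φ(9)) = (0,8) ∈ E(G2) ✓
  (0,10) → (φ(0),φ(10)) = (6,8) ∈ E(G2) ✓
  (1,2) → (φ(1),φ(2)) = (9,10) ∈ E(G2) ✓
  (1,4) → (φ(1),φ(4)) = (1,9) ∈ E(G2) ✓
  (1,11) → (φ(1),φ(11)) = (7,9) ∈ E(G2) ✓
  (2,4) → (φ(2),φ(4)) = (1,10) ∈ E(G2) ✓
  (2,8) → (φ(2),φ(8)) = (4,10) ∈ E(G2) ✓
  (2,9) → (φ(2),φ(9)) = (0,10) ∈ E(G2) ✓
  (3,7) → (φ(3),φ(7)) = (5,11) ∈ E(G2) ✓
  (3,11) → (φ(3),φ(11)) = (7,11) ∈ E(G2) ✓
  (4,10) → (φ(4),φ(10)) = (1,6) ∈ E(G2) ✓
  (4,11) → (φ(4),φ(11)) = (1,7) ∈ E(G2) ✓
  (5,9) → (φ(5),φ(9)) = (0,2) ∈ E(G2) ✓
  (5,10) → (φ(5),φ(10)) = (2,6) ∈ E(G2) ✓
  (6,8) → (φ(6),φ(8)) = (3,4) ∈ E(G2) ✓
  (6,9) → (φ(6),φ(9)) = (0,3) ∈ E(G2) ✓
  (10,11) → (φ(10),φ(11)) = (6,7) ∈ E(G2) ✓
All 21 edges of G1 map to edges of G2, and |E(G1)| = |E(G2)| = 21, so φ is a bijection on edges as well as vertices. Hence G1 ≅ G2.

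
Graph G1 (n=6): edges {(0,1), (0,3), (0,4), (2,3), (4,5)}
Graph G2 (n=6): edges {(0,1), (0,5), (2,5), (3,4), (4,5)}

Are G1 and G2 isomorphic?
Yes, isomorphic

The graphs are isomorphic.
One valid mapping φ: V(G1) → V(G2): 0→5, 1→2, 2→1, 3→0, 4→4, 5→3

Verify φ preserves adjacency — for each edge of G1, its image is an edge of G2:
  (0,1) → (φ(0),φ(1)) = (2,5) ∈ E(G2) ✓
  (0,3) → (φ(0),φ(3)) = (0,5) ∈ E(G2) ✓
  (0,4) → (φ(0),φ(4)) = (4,5) ∈ E(G2) ✓
  (2,3) → (φ(2),φ(3)) = (0,1) ∈ E(G2) ✓
  (4,5) → (φ(4),φ(5)) = (3,4) ∈ E(G2) ✓
All 5 edges of G1 map to edges of G2, and |E(G1)| = |E(G2)| = 5, so φ is a bijection on edges as well as vertices. Hence G1 ≅ G2.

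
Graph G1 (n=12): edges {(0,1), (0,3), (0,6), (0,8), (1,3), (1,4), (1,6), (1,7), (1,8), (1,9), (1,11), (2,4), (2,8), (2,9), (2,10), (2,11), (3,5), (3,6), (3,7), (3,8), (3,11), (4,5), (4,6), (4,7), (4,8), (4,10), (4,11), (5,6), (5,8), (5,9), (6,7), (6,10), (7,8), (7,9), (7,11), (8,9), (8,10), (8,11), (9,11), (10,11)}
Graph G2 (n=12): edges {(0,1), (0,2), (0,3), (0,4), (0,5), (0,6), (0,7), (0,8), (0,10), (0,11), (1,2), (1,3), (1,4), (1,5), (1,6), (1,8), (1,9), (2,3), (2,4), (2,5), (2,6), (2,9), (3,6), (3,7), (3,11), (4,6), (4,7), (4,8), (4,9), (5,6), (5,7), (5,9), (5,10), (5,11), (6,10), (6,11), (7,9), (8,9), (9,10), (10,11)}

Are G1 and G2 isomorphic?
Yes, isomorphic

The graphs are isomorphic.
One valid mapping φ: V(G1) → V(G2): 0→8, 1→1, 2→11, 3→4, 4→5, 5→7, 6→9, 7→2, 8→0, 9→3, 10→10, 11→6

Verify φ preserves adjacency — for each edge of G1, its image is an edge of G2:
  (0,1) → (φ(0),φ(1)) = (1,8) ∈ E(G2) ✓
  (0,3) → (φ(0),φ(3)) = (4,8) ∈ E(G2) ✓
  (0,6) → (φ(0),φ(6)) = (8,9) ∈ E(G2) ✓
  (0,8) → (φ(0),φ(8)) = (0,8) ∈ E(G2) ✓
  (1,3) → (φ(1),φ(3)) = (1,4) ∈ E(G2) ✓
  (1,4) → (φ(1),φ(4)) = (1,5) ∈ E(G2) ✓
  (1,6) → (φ(1),φ(6)) = (1,9) ∈ E(G2) ✓
  (1,7) → (φ(1),φ(7)) = (1,2) ∈ E(G2) ✓
  (1,8) → (φ(1),φ(8)) = (0,1) ∈ E(G2) ✓
  (1,9) → (φ(1),φ(9)) = (1,3) ∈ E(G2) ✓
  (1,11) → (φ(1),φ(11)) = (1,6) ∈ E(G2) ✓
  (2,4) → (φ(2),φ(4)) = (5,11) ∈ E(G2) ✓
  (2,8) → (φ(2),φ(8)) = (0,11) ∈ E(G2) ✓
  (2,9) → (φ(2),φ(9)) = (3,11) ∈ E(G2) ✓
  (2,10) → (φ(2),φ(10)) = (10,11) ∈ E(G2) ✓
  (2,11) → (φ(2),φ(11)) = (6,11) ∈ E(G2) ✓
  (3,5) → (φ(3),φ(5)) = (4,7) ∈ E(G2) ✓
  (3,6) → (φ(3),φ(6)) = (4,9) ∈ E(G2) ✓
  (3,7) → (φ(3),φ(7)) = (2,4) ∈ E(G2) ✓
  (3,8) → (φ(3),φ(8)) = (0,4) ∈ E(G2) ✓
  (3,11) → (φ(3),φ(11)) = (4,6) ∈ E(G2) ✓
  (4,5) → (φ(4),φ(5)) = (5,7) ∈ E(G2) ✓
  (4,6) → (φ(4),φ(6)) = (5,9) ∈ E(G2) ✓
  (4,7) → (φ(4),φ(7)) = (2,5) ∈ E(G2) ✓
  (4,8) → (φ(4),φ(8)) = (0,5) ∈ E(G2) ✓
  (4,10) → (φ(4),φ(10)) = (5,10) ∈ E(G2) ✓
  (4,11) → (φ(4),φ(11)) = (5,6) ∈ E(G2) ✓
  (5,6) → (φ(5),φ(6)) = (7,9) ∈ E(G2) ✓
  (5,8) → (φ(5),φ(8)) = (0,7) ∈ E(G2) ✓
  (5,9) → (φ(5),φ(9)) = (3,7) ∈ E(G2) ✓
  (6,7) → (φ(6),φ(7)) = (2,9) ∈ E(G2) ✓
  (6,10) → (φ(6),φ(10)) = (9,10) ∈ E(G2) ✓
  (7,8) → (φ(7),φ(8)) = (0,2) ∈ E(G2) ✓
  (7,9) → (φ(7),φ(9)) = (2,3) ∈ E(G2) ✓
  (7,11) → (φ(7),φ(11)) = (2,6) ∈ E(G2) ✓
  (8,9) → (φ(8),φ(9)) = (0,3) ∈ E(G2) ✓
  (8,10) → (φ(8),φ(10)) = (0,10) ∈ E(G2) ✓
  (8,11) → (φ(8),φ(11)) = (0,6) ∈ E(G2) ✓
  (9,11) → (φ(9),φ(11)) = (3,6) ∈ E(G2) ✓
  (10,11) → (φ(10),φ(11)) = (6,10) ∈ E(G2) ✓
All 40 edges of G1 map to edges of G2, and |E(G1)| = |E(G2)| = 40, so φ is a bijection on edges as well as vertices. Hence G1 ≅ G2.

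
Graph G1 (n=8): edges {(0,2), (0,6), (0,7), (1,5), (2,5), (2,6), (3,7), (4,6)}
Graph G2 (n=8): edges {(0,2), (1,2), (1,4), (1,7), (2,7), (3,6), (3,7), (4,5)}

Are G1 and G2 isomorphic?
Yes, isomorphic

The graphs are isomorphic.
One valid mapping φ: V(G1) → V(G2): 0→7, 1→5, 2→1, 3→6, 4→0, 5→4, 6→2, 7→3

Verify φ preserves adjacency — for each edge of G1, its image is an edge of G2:
  (0,2) → (φ(0),φ(2)) = (1,7) ∈ E(G2) ✓
  (0,6) → (φ(0),φ(6)) = (2,7) ∈ E(G2) ✓
  (0,7) → (φ(0),φ(7)) = (3,7) ∈ E(G2) ✓
  (1,5) → (φ(1),φ(5)) = (4,5) ∈ E(G2) ✓
  (2,5) → (φ(2),φ(5)) = (1,4) ∈ E(G2) ✓
  (2,6) → (φ(2),φ(6)) = (1,2) ∈ E(G2) ✓
  (3,7) → (φ(3),φ(7)) = (3,6) ∈ E(G2) ✓
  (4,6) → (φ(4),φ(6)) = (0,2) ∈ E(G2) ✓
All 8 edges of G1 map to edges of G2, and |E(G1)| = |E(G2)| = 8, so φ is a bijection on edges as well as vertices. Hence G1 ≅ G2.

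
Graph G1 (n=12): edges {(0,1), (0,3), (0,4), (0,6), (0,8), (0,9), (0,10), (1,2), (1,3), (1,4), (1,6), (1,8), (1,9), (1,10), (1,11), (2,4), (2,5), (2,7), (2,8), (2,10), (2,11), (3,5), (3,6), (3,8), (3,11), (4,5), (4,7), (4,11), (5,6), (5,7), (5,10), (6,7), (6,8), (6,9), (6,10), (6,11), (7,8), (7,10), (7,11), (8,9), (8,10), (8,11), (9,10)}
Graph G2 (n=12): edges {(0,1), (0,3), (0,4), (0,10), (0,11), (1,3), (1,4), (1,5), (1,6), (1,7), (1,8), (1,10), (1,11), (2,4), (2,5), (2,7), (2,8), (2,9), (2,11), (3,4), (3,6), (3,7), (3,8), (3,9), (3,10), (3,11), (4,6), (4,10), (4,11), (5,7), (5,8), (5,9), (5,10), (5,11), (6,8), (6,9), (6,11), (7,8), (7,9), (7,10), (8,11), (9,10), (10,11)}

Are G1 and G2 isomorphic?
Yes, isomorphic

The graphs are isomorphic.
One valid mapping φ: V(G1) → V(G2): 0→4, 1→11, 2→5, 3→6, 4→2, 5→9, 6→3, 7→7, 8→1, 9→0, 10→10, 11→8

Verify φ preserves adjacency — for each edge of G1, its image is an edge of G2:
  (0,1) → (φ(0),φ(1)) = (4,11) ∈ E(G2) ✓
  (0,3) → (φ(0),φ(3)) = (4,6) ∈ E(G2) ✓
  (0,4) → (φ(0),φ(4)) = (2,4) ∈ E(G2) ✓
  (0,6) → (φ(0),φ(6)) = (3,4) ∈ E(G2) ✓
  (0,8) → (φ(0),φ(8)) = (1,4) ∈ E(G2) ✓
  (0,9) → (φ(0),φ(9)) = (0,4) ∈ E(G2) ✓
  (0,10) → (φ(0),φ(10)) = (4,10) ∈ E(G2) ✓
  (1,2) → (φ(1),φ(2)) = (5,11) ∈ E(G2) ✓
  (1,3) → (φ(1),φ(3)) = (6,11) ∈ E(G2) ✓
  (1,4) → (φ(1),φ(4)) = (2,11) ∈ E(G2) ✓
  (1,6) → (φ(1),φ(6)) = (3,11) ∈ E(G2) ✓
  (1,8) → (φ(1),φ(8)) = (1,11) ∈ E(G2) ✓
  (1,9) → (φ(1),φ(9)) = (0,11) ∈ E(G2) ✓
  (1,10) → (φ(1),φ(10)) = (10,11) ∈ E(G2) ✓
  (1,11) → (φ(1),φ(11)) = (8,11) ∈ E(G2) ✓
  (2,4) → (φ(2),φ(4)) = (2,5) ∈ E(G2) ✓
  (2,5) → (φ(2),φ(5)) = (5,9) ∈ E(G2) ✓
  (2,7) → (φ(2),φ(7)) = (5,7) ∈ E(G2) ✓
  (2,8) → (φ(2),φ(8)) = (1,5) ∈ E(G2) ✓
  (2,10) → (φ(2),φ(10)) = (5,10) ∈ E(G2) ✓
  (2,11) → (φ(2),φ(11)) = (5,8) ∈ E(G2) ✓
  (3,5) → (φ(3),φ(5)) = (6,9) ∈ E(G2) ✓
  (3,6) → (φ(3),φ(6)) = (3,6) ∈ E(G2) ✓
  (3,8) → (φ(3),φ(8)) = (1,6) ∈ E(G2) ✓
  (3,11) → (φ(3),φ(11)) = (6,8) ∈ E(G2) ✓
  (4,5) → (φ(4),φ(5)) = (2,9) ∈ E(G2) ✓
  (4,7) → (φ(4),φ(7)) = (2,7) ∈ E(G2) ✓
  (4,11) → (φ(4),φ(11)) = (2,8) ∈ E(G2) ✓
  (5,6) → (φ(5),φ(6)) = (3,9) ∈ E(G2) ✓
  (5,7) → (φ(5),φ(7)) = (7,9) ∈ E(G2) ✓
  (5,10) → (φ(5),φ(10)) = (9,10) ∈ E(G2) ✓
  (6,7) → (φ(6),φ(7)) = (3,7) ∈ E(G2) ✓
  (6,8) → (φ(6),φ(8)) = (1,3) ∈ E(G2) ✓
  (6,9) → (φ(6),φ(9)) = (0,3) ∈ E(G2) ✓
  (6,10) → (φ(6),φ(10)) = (3,10) ∈ E(G2) ✓
  (6,11) → (φ(6),φ(11)) = (3,8) ∈ E(G2) ✓
  (7,8) → (φ(7),φ(8)) = (1,7) ∈ E(G2) ✓
  (7,10) → (φ(7),φ(10)) = (7,10) ∈ E(G2) ✓
  (7,11) → (φ(7),φ(11)) = (7,8) ∈ E(G2) ✓
  (8,9) → (φ(8),φ(9)) = (0,1) ∈ E(G2) ✓
  (8,10) → (φ(8),φ(10)) = (1,10) ∈ E(G2) ✓
  (8,11) → (φ(8),φ(11)) = (1,8) ∈ E(G2) ✓
  (9,10) → (φ(9),φ(10)) = (0,10) ∈ E(G2) ✓
All 43 edges of G1 map to edges of G2, and |E(G1)| = |E(G2)| = 43, so φ is a bijection on edges as well as vertices. Hence G1 ≅ G2.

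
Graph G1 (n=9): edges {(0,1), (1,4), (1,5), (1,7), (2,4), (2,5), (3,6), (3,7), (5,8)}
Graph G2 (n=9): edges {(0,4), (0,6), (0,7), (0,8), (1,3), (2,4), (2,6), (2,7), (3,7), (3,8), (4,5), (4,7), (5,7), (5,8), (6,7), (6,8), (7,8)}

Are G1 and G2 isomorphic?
No, not isomorphic

The graphs are NOT isomorphic.

Counting triangles (3-cliques): G1 has 0, G2 has 10.
Triangle count is an isomorphism invariant, so differing triangle counts rule out isomorphism.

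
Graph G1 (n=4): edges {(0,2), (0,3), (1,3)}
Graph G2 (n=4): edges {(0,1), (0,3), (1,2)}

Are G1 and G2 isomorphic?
Yes, isomorphic

The graphs are isomorphic.
One valid mapping φ: V(G1) → V(G2): 0→1, 1→3, 2→2, 3→0

Verify φ preserves adjacency — for each edge of G1, its image is an edge of G2:
  (0,2) → (φ(0),φ(2)) = (1,2) ∈ E(G2) ✓
  (0,3) → (φ(0),φ(3)) = (0,1) ∈ E(G2) ✓
  (1,3) → (φ(1),φ(3)) = (0,3) ∈ E(G2) ✓
All 3 edges of G1 map to edges of G2, and |E(G1)| = |E(G2)| = 3, so φ is a bijection on edges as well as vertices. Hence G1 ≅ G2.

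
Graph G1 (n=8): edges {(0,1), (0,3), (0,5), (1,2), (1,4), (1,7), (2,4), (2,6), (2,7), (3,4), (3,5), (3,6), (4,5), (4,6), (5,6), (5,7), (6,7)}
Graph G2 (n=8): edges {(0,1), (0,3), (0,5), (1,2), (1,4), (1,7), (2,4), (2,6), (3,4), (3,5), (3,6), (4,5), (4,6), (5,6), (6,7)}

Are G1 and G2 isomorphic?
No, not isomorphic

The graphs are NOT isomorphic.

Counting edges: G1 has 17 edge(s); G2 has 15 edge(s).
Edge count is an isomorphism invariant (a bijection on vertices induces a bijection on edges), so differing edge counts rule out isomorphism.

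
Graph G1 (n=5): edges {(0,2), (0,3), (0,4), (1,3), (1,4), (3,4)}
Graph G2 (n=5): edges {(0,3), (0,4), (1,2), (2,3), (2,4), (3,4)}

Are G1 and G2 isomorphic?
Yes, isomorphic

The graphs are isomorphic.
One valid mapping φ: V(G1) → V(G2): 0→2, 1→0, 2→1, 3→4, 4→3

Verify φ preserves adjacency — for each edge of G1, its image is an edge of G2:
  (0,2) → (φ(0),φ(2)) = (1,2) ∈ E(G2) ✓
  (0,3) → (φ(0),φ(3)) = (2,4) ∈ E(G2) ✓
  (0,4) → (φ(0),φ(4)) = (2,3) ∈ E(G2) ✓
  (1,3) → (φ(1),φ(3)) = (0,4) ∈ E(G2) ✓
  (1,4) → (φ(1),φ(4)) = (0,3) ∈ E(G2) ✓
  (3,4) → (φ(3),φ(4)) = (3,4) ∈ E(G2) ✓
All 6 edges of G1 map to edges of G2, and |E(G1)| = |E(G2)| = 6, so φ is a bijection on edges as well as vertices. Hence G1 ≅ G2.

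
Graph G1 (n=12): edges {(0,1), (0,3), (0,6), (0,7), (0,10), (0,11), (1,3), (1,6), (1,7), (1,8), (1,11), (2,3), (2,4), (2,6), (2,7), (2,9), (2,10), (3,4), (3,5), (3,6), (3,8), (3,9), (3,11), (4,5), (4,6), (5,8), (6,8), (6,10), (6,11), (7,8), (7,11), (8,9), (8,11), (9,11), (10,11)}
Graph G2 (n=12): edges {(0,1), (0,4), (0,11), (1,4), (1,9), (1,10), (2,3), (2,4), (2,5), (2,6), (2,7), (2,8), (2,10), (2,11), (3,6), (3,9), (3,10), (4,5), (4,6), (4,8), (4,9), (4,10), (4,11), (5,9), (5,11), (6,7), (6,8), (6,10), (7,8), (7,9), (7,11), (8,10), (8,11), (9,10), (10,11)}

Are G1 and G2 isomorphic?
Yes, isomorphic

The graphs are isomorphic.
One valid mapping φ: V(G1) → V(G2): 0→6, 1→8, 2→9, 3→4, 4→1, 5→0, 6→10, 7→7, 8→11, 9→5, 10→3, 11→2

Verify φ preserves adjacency — for each edge of G1, its image is an edge of G2:
  (0,1) → (φ(0),φ(1)) = (6,8) ∈ E(G2) ✓
  (0,3) → (φ(0),φ(3)) = (4,6) ∈ E(G2) ✓
  (0,6) → (φ(0),φ(6)) = (6,10) ∈ E(G2) ✓
  (0,7) → (φ(0),φ(7)) = (6,7) ∈ E(G2) ✓
  (0,10) → (φ(0),φ(10)) = (3,6) ∈ E(G2) ✓
  (0,11) → (φ(0),φ(11)) = (2,6) ∈ E(G2) ✓
  (1,3) → (φ(1),φ(3)) = (4,8) ∈ E(G2) ✓
  (1,6) → (φ(1),φ(6)) = (8,10) ∈ E(G2) ✓
  (1,7) → (φ(1),φ(7)) = (7,8) ∈ E(G2) ✓
  (1,8) → (φ(1),φ(8)) = (8,11) ∈ E(G2) ✓
  (1,11) → (φ(1),φ(11)) = (2,8) ∈ E(G2) ✓
  (2,3) → (φ(2),φ(3)) = (4,9) ∈ E(G2) ✓
  (2,4) → (φ(2),φ(4)) = (1,9) ∈ E(G2) ✓
  (2,6) → (φ(2),φ(6)) = (9,10) ∈ E(G2) ✓
  (2,7) → (φ(2),φ(7)) = (7,9) ∈ E(G2) ✓
  (2,9) → (φ(2),φ(9)) = (5,9) ∈ E(G2) ✓
  (2,10) → (φ(2),φ(10)) = (3,9) ∈ E(G2) ✓
  (3,4) → (φ(3),φ(4)) = (1,4) ∈ E(G2) ✓
  (3,5) → (φ(3),φ(5)) = (0,4) ∈ E(G2) ✓
  (3,6) → (φ(3),φ(6)) = (4,10) ∈ E(G2) ✓
  (3,8) → (φ(3),φ(8)) = (4,11) ∈ E(G2) ✓
  (3,9) → (φ(3),φ(9)) = (4,5) ∈ E(G2) ✓
  (3,11) → (φ(3),φ(11)) = (2,4) ∈ E(G2) ✓
  (4,5) → (φ(4),φ(5)) = (0,1) ∈ E(G2) ✓
  (4,6) → (φ(4),φ(6)) = (1,10) ∈ E(G2) ✓
  (5,8) → (φ(5),φ(8)) = (0,11) ∈ E(G2) ✓
  (6,8) → (φ(6),φ(8)) = (10,11) ∈ E(G2) ✓
  (6,10) → (φ(6),φ(10)) = (3,10) ∈ E(G2) ✓
  (6,11) → (φ(6),φ(11)) = (2,10) ∈ E(G2) ✓
  (7,8) → (φ(7),φ(8)) = (7,11) ∈ E(G2) ✓
  (7,11) → (φ(7),φ(11)) = (2,7) ∈ E(G2) ✓
  (8,9) → (φ(8),φ(9)) = (5,11) ∈ E(G2) ✓
  (8,11) → (φ(8),φ(11)) = (2,11) ∈ E(G2) ✓
  (9,11) → (φ(9),φ(11)) = (2,5) ∈ E(G2) ✓
  (10,11) → (φ(10),φ(11)) = (2,3) ∈ E(G2) ✓
All 35 edges of G1 map to edges of G2, and |E(G1)| = |E(G2)| = 35, so φ is a bijection on edges as well as vertices. Hence G1 ≅ G2.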